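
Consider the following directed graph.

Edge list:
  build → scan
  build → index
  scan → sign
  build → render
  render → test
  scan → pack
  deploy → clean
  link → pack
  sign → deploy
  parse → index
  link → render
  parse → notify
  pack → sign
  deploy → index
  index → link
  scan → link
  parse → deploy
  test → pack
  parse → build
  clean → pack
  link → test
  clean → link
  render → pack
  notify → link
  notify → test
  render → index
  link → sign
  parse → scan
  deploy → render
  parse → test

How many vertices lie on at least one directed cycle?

A vertex is on a directed cycle iff it belongs to a strongly connected component of size ≥ 2 (or has a self-loop).
The vertices on cycles are {link, pack, sign, test, clean, index, deploy, render} — 8 in total.

8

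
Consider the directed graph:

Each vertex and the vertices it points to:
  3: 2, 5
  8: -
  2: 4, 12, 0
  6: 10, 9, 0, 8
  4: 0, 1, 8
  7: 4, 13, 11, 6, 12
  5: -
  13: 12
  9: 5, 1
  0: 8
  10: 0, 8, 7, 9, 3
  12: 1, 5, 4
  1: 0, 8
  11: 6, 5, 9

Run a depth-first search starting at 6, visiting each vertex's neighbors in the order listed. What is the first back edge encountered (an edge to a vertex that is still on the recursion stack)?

11→6

DFS from 6 (visiting each vertex's neighbors in the order listed); mark gray on enter, black on exit:
6 gray
  10 gray
    0 gray
      8 gray
      8 black
    0 black
    10→8: 8 black — skip
    7 gray
      4 gray
        4→0: 0 black — skip
        1 gray
          1→0: 0 black — skip
          1→8: 8 black — skip
        1 black
        4→8: 8 black — skip
      4 black
      13 gray
        12 gray
          12→1: 1 black — skip
          5 gray
          5 black
          12→4: 4 black — skip
        12 black
      13 black
      11 gray
        11→6: 6 is gray → back edge
First back edge: 11 → 6.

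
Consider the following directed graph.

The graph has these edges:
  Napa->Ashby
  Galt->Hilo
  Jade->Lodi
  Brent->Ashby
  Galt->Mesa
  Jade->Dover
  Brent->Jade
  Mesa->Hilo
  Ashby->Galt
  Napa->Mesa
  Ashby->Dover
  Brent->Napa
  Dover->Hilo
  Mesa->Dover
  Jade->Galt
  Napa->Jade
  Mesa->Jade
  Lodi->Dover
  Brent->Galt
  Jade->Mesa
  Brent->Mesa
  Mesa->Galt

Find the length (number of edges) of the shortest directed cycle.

For each vertex v, BFS finds the shortest path from v back to v.
The shortest such closed walk is Mesa → Galt → Mesa, length 2.

2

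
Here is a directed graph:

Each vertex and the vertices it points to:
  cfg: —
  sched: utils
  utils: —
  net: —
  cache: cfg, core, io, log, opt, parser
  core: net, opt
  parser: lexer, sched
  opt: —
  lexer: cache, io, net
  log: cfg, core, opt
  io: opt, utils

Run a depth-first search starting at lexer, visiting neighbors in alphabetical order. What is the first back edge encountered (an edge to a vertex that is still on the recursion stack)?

parser->lexer

DFS from lexer (visiting neighbors in alphabetical order); mark gray on enter, black on exit:
lexer gray
  cache gray
    cfg gray
    cfg black
    core gray
      net gray
      net black
      opt gray
      opt black
    core black
    io gray
      io→opt: opt black — skip
      utils gray
      utils black
    io black
    log gray
      log→cfg: cfg black — skip
      log→core: core black — skip
      log→opt: opt black — skip
    log black
    cache→opt: opt black — skip
    parser gray
      parser→lexer: lexer is gray → back edge
First back edge: parser → lexer.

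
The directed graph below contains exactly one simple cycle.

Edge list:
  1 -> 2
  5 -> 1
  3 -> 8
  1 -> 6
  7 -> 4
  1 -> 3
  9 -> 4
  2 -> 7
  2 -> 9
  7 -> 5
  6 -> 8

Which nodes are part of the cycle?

DFS with gray/black marking from 1:
1 gray
  6 gray
    8 gray
    8 black
  6 black
  3 gray
    3→8: 8 black — skip
  3 black
  2 gray
    7 gray
      4 gray
      4 black
      5 gray
        5→1: 1 is gray → back edge
Back edge closes the cycle 1 → 2 → 7 → 5 → 1; its vertices are {1, 2, 5, 7}.

1, 2, 5, 7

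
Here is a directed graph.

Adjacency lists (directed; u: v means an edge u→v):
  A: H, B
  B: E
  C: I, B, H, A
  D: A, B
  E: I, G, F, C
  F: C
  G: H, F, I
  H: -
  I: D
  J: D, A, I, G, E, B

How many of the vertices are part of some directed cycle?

A vertex is on a directed cycle iff it belongs to a strongly connected component of size ≥ 2 (or has a self-loop).
The vertices on cycles are {A, B, C, D, E, F, G, I} — 8 in total.

8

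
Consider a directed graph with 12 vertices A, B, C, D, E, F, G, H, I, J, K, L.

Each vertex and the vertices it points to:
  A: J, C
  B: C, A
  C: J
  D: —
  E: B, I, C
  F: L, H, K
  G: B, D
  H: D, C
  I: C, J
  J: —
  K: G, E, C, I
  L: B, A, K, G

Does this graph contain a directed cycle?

No

DFS with white/gray/black marking, starting from B:
B gray
  C gray
    J gray
    J black
  C black
  A gray
    A→J: J black — skip
    A→C: C black — skip
  A black
B black
D gray
D black
E gray
  E→B: B black — skip
  I gray
    I→C: C black — skip
    I→J: J black — skip
  I black
  E→C: C black — skip
E black
F gray
  L gray
    L→B: B black — skip
    L→A: A black — skip
    K gray
      G gray
        G→B: B black — skip
        G→D: D black — skip
      G black
      K→E: E black — skip
      K→C: C black — skip
      K→I: I black — skip
    K black
    L→G: G black — skip
  L black
  H gray
    H→D: D black — skip
    H→C: C black — skip
  H black
  F→K: K black — skip
F black
Every edge goes to a white or black vertex — no back edge, so the graph is acyclic.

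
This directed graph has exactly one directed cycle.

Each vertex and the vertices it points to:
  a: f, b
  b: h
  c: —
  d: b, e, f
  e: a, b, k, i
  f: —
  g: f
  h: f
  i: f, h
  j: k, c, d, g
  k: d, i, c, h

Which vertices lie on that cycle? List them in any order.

d, e, k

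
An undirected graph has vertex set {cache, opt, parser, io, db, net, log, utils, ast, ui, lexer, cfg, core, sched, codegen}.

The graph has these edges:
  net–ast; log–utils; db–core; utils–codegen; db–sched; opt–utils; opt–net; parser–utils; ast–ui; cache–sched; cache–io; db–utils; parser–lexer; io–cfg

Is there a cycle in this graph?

No

DFS, tracking each vertex's parent; an edge to a visited non-parent vertex closes a cycle.
Start from parser:
visit parser (parent –)
  visit utils (parent parser)
    visit codegen (parent utils)
      codegen–utils: parent, skip
    visit log (parent utils)
      log–utils: parent, skip
    visit opt (parent utils)
      opt–utils: parent, skip
      visit net (parent opt)
        visit ast (parent net)
          visit ui (parent ast)
            ui–ast: parent, skip
          ast–net: parent, skip
        net–opt: parent, skip
    utils–parser: parent, skip
    visit db (parent utils)
      visit sched (parent db)
        visit cache (parent sched)
          visit io (parent cache)
            io–cache: parent, skip
            visit cfg (parent io)
              cfg–io: parent, skip
          cache–sched: parent, skip
        sched–db: parent, skip
      db–utils: parent, skip
      visit core (parent db)
        core–db: parent, skip
  visit lexer (parent parser)
    lexer–parser: parent, skip
No non-parent visited neighbor found — the graph is a forest.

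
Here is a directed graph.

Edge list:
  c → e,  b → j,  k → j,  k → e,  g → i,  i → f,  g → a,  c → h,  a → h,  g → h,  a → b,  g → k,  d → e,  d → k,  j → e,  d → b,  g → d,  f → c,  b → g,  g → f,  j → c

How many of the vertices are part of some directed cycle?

4

A vertex is on a directed cycle iff it belongs to a strongly connected component of size ≥ 2 (or has a self-loop).
The vertices on cycles are {a, b, d, g} — 4 in total.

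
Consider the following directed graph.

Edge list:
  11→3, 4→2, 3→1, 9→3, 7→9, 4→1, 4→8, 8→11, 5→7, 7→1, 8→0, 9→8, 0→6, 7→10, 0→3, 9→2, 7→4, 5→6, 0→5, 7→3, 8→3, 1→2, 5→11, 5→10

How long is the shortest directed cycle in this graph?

For each vertex v, BFS finds the shortest path from v back to v.
The shortest such closed walk is 8 → 0 → 5 → 7 → 4 → 8, length 5.

5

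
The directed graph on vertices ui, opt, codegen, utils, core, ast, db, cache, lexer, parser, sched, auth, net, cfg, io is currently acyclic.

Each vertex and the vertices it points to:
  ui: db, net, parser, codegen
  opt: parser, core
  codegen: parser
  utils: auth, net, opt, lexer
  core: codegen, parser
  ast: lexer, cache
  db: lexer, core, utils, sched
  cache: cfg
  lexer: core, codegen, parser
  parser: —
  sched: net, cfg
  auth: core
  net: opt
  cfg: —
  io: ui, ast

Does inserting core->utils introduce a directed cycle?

Adding core→utils creates a cycle iff utils can already reach core.
Path from utils: utils → auth → core.
So utils → … → core → utils is a cycle.

Yes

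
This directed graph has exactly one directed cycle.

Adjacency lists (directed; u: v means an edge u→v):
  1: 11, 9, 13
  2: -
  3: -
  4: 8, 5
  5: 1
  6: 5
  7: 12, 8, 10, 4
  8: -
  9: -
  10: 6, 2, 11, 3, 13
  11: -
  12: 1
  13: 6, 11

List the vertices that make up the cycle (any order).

1, 5, 6, 13

DFS with gray/black marking from 1:
1 gray
  11 gray
  11 black
  9 gray
  9 black
  13 gray
    6 gray
      5 gray
        5→1: 1 is gray → back edge
Back edge closes the cycle 1 → 13 → 6 → 5 → 1; its vertices are {1, 5, 6, 13}.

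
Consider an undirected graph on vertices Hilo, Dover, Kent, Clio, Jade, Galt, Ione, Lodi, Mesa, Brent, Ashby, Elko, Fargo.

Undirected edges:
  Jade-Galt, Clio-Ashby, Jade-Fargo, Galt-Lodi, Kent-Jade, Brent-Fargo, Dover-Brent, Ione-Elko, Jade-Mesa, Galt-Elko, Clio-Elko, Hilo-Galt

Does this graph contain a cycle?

DFS, tracking each vertex's parent; an edge to a visited non-parent vertex closes a cycle.
Start from Jade:
visit Jade (parent –)
  visit Kent (parent Jade)
    Kent–Jade: parent, skip
  visit Galt (parent Jade)
    visit Elko (parent Galt)
      Elko–Galt: parent, skip
      visit Ione (parent Elko)
        Ione–Elko: parent, skip
      visit Clio (parent Elko)
        visit Ashby (parent Clio)
          Ashby–Clio: parent, skip
        Clio–Elko: parent, skip
    visit Hilo (parent Galt)
      Hilo–Galt: parent, skip
    Galt–Jade: parent, skip
    visit Lodi (parent Galt)
      Lodi–Galt: parent, skip
  visit Mesa (parent Jade)
    Mesa–Jade: parent, skip
  visit Fargo (parent Jade)
    Fargo–Jade: parent, skip
    visit Brent (parent Fargo)
      visit Dover (parent Brent)
        Dover–Brent: parent, skip
      Brent–Fargo: parent, skip
No non-parent visited neighbor found — the graph is a forest.

No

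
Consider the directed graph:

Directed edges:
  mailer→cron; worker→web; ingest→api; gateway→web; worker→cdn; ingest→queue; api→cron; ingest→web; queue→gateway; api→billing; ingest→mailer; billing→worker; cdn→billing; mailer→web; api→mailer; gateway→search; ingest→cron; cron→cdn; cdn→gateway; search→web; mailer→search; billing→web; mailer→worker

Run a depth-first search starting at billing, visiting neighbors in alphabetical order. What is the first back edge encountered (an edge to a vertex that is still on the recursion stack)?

cdn→billing

DFS from billing (visiting neighbors in alphabetical order); mark gray on enter, black on exit:
billing gray
  web gray
  web black
  worker gray
    cdn gray
      cdn→billing: billing is gray → back edge
First back edge: cdn → billing.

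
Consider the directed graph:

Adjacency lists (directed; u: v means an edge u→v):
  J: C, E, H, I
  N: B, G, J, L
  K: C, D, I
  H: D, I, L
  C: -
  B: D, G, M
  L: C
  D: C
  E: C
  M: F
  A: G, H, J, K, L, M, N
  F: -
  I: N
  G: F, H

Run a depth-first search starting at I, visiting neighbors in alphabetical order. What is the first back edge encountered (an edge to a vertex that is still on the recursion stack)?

H→I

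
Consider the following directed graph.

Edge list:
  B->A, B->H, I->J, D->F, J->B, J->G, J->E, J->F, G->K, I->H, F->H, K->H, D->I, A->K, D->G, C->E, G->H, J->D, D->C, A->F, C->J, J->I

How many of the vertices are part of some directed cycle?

A vertex is on a directed cycle iff it belongs to a strongly connected component of size ≥ 2 (or has a self-loop).
The vertices on cycles are {C, D, I, J} — 4 in total.

4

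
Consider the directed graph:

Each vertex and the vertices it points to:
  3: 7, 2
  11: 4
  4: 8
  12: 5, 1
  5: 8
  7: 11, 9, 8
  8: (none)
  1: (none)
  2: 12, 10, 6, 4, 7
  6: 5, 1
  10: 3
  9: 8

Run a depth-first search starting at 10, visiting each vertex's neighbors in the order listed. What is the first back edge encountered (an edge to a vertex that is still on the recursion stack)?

DFS from 10 (visiting each vertex's neighbors in the order listed); mark gray on enter, black on exit:
10 gray
  3 gray
    7 gray
      11 gray
        4 gray
          8 gray
          8 black
        4 black
      11 black
      9 gray
        9→8: 8 black — skip
      9 black
      7→8: 8 black — skip
    7 black
    2 gray
      12 gray
        5 gray
          5→8: 8 black — skip
        5 black
        1 gray
        1 black
      12 black
      2→10: 10 is gray → back edge
First back edge: 2 → 10.

2->10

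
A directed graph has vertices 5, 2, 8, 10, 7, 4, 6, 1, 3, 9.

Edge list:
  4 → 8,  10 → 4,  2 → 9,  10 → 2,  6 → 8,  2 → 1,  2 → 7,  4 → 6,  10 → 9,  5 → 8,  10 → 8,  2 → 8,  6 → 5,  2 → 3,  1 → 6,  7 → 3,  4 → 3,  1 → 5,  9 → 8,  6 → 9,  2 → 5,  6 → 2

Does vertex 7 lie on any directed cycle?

No

7 lies on a cycle iff there is a path from 7 back to itself.
Exploring from 7, it never reaches itself; equivalently, its strongly connected component is a singleton.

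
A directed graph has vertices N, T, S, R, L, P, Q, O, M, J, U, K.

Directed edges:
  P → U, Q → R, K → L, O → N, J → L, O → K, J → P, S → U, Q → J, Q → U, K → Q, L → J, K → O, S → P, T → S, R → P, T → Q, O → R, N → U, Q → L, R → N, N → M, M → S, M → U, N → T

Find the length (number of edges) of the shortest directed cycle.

2

For each vertex v, BFS finds the shortest path from v back to v.
The shortest such closed walk is O → K → O, length 2.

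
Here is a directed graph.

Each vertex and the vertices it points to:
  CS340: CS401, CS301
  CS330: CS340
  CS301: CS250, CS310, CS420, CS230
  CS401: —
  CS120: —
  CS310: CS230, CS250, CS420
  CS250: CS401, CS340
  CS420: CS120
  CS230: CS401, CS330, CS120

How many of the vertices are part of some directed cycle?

A vertex is on a directed cycle iff it belongs to a strongly connected component of size ≥ 2 (or has a self-loop).
The vertices on cycles are {CS230, CS250, CS301, CS310, CS330, CS340} — 6 in total.

6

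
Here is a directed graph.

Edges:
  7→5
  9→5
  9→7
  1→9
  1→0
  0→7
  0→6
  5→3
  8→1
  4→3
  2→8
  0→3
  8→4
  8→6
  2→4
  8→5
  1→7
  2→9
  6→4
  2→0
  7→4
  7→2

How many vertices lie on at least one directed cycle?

6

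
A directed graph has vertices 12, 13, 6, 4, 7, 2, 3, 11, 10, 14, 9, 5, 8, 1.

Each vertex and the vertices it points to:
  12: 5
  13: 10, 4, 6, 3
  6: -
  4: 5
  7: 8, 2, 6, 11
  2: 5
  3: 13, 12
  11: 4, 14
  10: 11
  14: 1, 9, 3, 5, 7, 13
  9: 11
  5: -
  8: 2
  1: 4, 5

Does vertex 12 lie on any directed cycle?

No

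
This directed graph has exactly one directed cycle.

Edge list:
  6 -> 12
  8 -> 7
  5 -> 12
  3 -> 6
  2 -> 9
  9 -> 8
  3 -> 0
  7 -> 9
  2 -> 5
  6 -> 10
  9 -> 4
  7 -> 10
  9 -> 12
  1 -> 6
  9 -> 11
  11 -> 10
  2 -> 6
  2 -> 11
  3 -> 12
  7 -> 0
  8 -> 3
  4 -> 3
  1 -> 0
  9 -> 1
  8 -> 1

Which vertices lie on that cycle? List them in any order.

7, 8, 9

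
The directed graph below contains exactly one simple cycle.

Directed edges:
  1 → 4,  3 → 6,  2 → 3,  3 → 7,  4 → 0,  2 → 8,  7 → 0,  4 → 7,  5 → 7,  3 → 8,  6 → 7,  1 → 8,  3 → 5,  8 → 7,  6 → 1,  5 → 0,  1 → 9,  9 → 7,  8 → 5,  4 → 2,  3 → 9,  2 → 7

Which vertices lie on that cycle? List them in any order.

DFS with gray/black marking from 3:
3 gray
  5 gray
    0 gray
    0 black
    7 gray
      7→0: 0 black — skip
    7 black
  5 black
  3→7: 7 black — skip
  8 gray
    8→5: 5 black — skip
    8→7: 7 black — skip
  8 black
  9 gray
    9→7: 7 black — skip
  9 black
  6 gray
    1 gray
      1→9: 9 black — skip
      1→8: 8 black — skip
      4 gray
        4→0: 0 black — skip
        4→7: 7 black — skip
        2 gray
          2→8: 8 black — skip
          2→3: 3 is gray → back edge
Back edge closes the cycle 3 → 6 → 1 → 4 → 2 → 3; its vertices are {1, 2, 3, 4, 6}.

1, 2, 3, 4, 6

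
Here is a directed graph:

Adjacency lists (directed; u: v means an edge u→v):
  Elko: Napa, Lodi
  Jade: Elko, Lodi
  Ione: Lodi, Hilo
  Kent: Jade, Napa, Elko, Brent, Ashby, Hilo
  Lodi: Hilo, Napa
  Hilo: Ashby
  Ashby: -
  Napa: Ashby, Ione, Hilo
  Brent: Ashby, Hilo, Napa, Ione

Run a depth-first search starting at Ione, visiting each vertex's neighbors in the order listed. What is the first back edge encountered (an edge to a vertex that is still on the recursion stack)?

Napa->Ione

DFS from Ione (visiting each vertex's neighbors in the order listed); mark gray on enter, black on exit:
Ione gray
  Lodi gray
    Hilo gray
      Ashby gray
      Ashby black
    Hilo black
    Napa gray
      Napa→Ashby: Ashby black — skip
      Napa→Ione: Ione is gray → back edge
First back edge: Napa → Ione.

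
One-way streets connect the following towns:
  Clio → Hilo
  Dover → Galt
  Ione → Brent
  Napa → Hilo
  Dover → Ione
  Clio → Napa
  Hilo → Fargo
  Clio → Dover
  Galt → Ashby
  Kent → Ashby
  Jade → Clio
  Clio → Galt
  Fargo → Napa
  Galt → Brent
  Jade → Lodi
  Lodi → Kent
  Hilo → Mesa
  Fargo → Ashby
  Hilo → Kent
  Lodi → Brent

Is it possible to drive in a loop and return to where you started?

DFS with white/gray/black marking, starting from Napa:
Napa gray
  Hilo gray
    Kent gray
      Ashby gray
      Ashby black
    Kent black
    Mesa gray
    Mesa black
    Fargo gray
      Fargo→Ashby: Ashby black — skip
      Fargo→Napa: Napa is gray → back edge
Back edge found, so a cycle exists: Napa → Hilo → Fargo → Napa.

Yes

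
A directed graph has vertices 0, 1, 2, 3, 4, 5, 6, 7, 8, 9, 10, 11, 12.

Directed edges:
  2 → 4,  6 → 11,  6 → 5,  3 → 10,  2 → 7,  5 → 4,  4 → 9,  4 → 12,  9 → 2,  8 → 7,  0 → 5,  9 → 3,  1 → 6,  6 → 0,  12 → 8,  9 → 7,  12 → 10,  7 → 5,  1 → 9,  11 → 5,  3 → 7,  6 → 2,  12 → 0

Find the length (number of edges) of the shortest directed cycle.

3

For each vertex v, BFS finds the shortest path from v back to v.
The shortest such closed walk is 9 → 2 → 4 → 9, length 3.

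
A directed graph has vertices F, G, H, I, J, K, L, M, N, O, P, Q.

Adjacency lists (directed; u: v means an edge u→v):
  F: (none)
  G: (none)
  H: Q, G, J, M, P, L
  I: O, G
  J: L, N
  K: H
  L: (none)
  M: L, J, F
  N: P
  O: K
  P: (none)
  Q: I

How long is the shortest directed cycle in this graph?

5

For each vertex v, BFS finds the shortest path from v back to v.
The shortest such closed walk is H → Q → I → O → K → H, length 5.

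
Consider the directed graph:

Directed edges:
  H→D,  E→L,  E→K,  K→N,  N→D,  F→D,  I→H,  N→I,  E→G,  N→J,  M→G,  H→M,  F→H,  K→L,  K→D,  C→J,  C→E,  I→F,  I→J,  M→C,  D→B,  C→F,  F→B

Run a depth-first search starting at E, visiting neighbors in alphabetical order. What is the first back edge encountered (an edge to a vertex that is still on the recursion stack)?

C->E

DFS from E (visiting neighbors in alphabetical order); mark gray on enter, black on exit:
E gray
  G gray
  G black
  K gray
    D gray
      B gray
      B black
    D black
    L gray
    L black
    N gray
      N→D: D black — skip
      I gray
        F gray
          F→B: B black — skip
          F→D: D black — skip
          H gray
            H→D: D black — skip
            M gray
              C gray
                C→E: E is gray → back edge
First back edge: C → E.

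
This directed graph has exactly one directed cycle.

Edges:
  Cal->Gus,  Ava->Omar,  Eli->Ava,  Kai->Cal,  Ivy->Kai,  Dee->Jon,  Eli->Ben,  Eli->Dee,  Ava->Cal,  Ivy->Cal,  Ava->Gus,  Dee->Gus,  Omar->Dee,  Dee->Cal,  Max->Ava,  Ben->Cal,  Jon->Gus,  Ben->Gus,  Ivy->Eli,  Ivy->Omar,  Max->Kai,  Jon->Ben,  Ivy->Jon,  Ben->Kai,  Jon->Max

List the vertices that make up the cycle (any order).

DFS with gray/black marking from Omar:
Omar gray
  Dee gray
    Gus gray
    Gus black
    Jon gray
      Jon→Gus: Gus black — skip
      Max gray
        Ava gray
          Ava→Omar: Omar is gray → back edge
Back edge closes the cycle Omar → Dee → Jon → Max → Ava → Omar; its vertices are {Ava, Dee, Jon, Max, Omar}.

Ava, Dee, Jon, Max, Omar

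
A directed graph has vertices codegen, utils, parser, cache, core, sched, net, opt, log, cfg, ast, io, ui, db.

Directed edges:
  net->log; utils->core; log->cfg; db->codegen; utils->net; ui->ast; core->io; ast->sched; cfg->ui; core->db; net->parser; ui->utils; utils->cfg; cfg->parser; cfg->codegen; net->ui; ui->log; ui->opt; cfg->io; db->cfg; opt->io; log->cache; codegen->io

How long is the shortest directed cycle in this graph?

For each vertex v, BFS finds the shortest path from v back to v.
The shortest such closed walk is ui → utils → net → ui, length 3.

3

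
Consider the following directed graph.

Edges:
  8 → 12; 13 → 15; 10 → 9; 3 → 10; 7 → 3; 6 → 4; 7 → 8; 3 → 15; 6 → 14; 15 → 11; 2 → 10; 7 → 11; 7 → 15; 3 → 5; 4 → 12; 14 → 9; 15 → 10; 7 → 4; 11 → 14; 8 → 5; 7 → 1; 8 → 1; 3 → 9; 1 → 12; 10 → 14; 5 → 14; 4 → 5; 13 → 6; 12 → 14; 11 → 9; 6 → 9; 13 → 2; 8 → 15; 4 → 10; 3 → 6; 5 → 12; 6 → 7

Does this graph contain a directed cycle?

Yes

DFS with white/gray/black marking, starting from 10:
10 gray
  14 gray
    9 gray
    9 black
  14 black
  10→9: 9 black — skip
10 black
1 gray
  12 gray
    12→14: 14 black — skip
  12 black
1 black
2 gray
  2→10: 10 black — skip
2 black
3 gray
  15 gray
    11 gray
      11→9: 9 black — skip
      11→14: 14 black — skip
    11 black
    15→10: 10 black — skip
  15 black
  5 gray
    5→14: 14 black — skip
    5→12: 12 black — skip
  5 black
  3→9: 9 black — skip
  3→10: 10 black — skip
  6 gray
    7 gray
      7→1: 1 black — skip
      7→3: 3 is gray → back edge
Back edge found, so a cycle exists: 3 → 6 → 7 → 3.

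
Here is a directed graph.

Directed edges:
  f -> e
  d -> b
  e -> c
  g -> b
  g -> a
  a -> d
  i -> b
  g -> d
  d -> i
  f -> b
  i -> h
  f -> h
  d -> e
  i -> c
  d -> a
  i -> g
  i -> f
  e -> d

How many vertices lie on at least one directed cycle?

A vertex is on a directed cycle iff it belongs to a strongly connected component of size ≥ 2 (or has a self-loop).
The vertices on cycles are {a, d, e, f, g, i} — 6 in total.

6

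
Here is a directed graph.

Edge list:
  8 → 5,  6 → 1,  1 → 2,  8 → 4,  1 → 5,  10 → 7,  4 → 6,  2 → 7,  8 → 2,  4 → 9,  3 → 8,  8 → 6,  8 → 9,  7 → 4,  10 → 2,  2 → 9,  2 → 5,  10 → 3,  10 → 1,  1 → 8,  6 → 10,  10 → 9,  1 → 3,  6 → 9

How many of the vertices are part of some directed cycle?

8

A vertex is on a directed cycle iff it belongs to a strongly connected component of size ≥ 2 (or has a self-loop).
The vertices on cycles are {1, 2, 3, 4, 6, 7, 8, 10} — 8 in total.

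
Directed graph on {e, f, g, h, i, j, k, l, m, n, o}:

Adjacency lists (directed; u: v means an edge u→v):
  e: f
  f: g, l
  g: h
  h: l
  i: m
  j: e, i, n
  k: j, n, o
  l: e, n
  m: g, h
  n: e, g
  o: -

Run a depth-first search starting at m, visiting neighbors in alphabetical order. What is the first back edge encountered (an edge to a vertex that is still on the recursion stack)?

f→g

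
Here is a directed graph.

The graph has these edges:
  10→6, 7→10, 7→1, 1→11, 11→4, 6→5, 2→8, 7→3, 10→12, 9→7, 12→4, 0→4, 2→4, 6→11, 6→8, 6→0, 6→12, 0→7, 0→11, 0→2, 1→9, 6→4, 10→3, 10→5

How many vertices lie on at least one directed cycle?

6

A vertex is on a directed cycle iff it belongs to a strongly connected component of size ≥ 2 (or has a self-loop).
The vertices on cycles are {0, 1, 6, 7, 9, 10} — 6 in total.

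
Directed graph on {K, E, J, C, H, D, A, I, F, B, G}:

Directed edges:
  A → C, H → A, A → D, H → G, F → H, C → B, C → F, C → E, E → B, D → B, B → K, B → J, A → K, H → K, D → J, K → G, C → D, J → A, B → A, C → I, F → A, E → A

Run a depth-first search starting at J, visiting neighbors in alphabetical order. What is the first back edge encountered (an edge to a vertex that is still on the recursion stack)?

DFS from J (visiting neighbors in alphabetical order); mark gray on enter, black on exit:
J gray
  A gray
    C gray
      B gray
        B→A: A is gray → back edge
First back edge: B → A.

B->A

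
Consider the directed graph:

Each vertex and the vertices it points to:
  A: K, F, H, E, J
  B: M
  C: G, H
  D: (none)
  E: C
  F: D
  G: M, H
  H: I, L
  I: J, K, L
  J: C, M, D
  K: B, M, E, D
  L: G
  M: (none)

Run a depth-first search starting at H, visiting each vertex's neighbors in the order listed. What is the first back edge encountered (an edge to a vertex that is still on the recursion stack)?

G→H

DFS from H (visiting each vertex's neighbors in the order listed); mark gray on enter, black on exit:
H gray
  I gray
    J gray
      C gray
        G gray
          M gray
          M black
          G→H: H is gray → back edge
First back edge: G → H.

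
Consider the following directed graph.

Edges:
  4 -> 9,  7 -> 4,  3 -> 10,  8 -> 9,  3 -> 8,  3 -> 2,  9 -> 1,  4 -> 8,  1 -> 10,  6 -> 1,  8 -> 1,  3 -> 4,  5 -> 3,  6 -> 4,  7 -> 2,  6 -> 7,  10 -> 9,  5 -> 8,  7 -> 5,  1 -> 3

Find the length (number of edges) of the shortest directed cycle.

For each vertex v, BFS finds the shortest path from v back to v.
The shortest such closed walk is 1 → 10 → 9 → 1, length 3.

3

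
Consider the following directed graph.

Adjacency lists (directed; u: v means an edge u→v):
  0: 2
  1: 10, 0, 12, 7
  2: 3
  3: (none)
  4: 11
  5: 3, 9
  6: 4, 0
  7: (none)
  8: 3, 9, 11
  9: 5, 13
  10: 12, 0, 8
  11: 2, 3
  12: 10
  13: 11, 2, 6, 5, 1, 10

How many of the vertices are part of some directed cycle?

A vertex is on a directed cycle iff it belongs to a strongly connected component of size ≥ 2 (or has a self-loop).
The vertices on cycles are {1, 5, 8, 9, 10, 12, 13} — 7 in total.

7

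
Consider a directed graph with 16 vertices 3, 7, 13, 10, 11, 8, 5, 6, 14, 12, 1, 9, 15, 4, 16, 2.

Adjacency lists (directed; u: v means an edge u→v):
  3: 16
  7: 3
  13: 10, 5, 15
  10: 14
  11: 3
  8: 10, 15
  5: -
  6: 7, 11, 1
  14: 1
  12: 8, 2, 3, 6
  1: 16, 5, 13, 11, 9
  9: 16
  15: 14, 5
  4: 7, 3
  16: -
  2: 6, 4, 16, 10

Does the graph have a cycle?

DFS with white/gray/black marking, starting from 4:
4 gray
  7 gray
    3 gray
      16 gray
      16 black
    3 black
  7 black
  4→3: 3 black — skip
4 black
13 gray
  10 gray
    14 gray
      1 gray
        1→16: 16 black — skip
        5 gray
        5 black
        1→13: 13 is gray → back edge
Back edge found, so a cycle exists: 13 → 10 → 14 → 1 → 13.

Yes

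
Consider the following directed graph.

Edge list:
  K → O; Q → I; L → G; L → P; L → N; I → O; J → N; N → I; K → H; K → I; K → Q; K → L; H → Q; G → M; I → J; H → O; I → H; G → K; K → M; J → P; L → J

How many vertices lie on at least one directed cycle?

8

A vertex is on a directed cycle iff it belongs to a strongly connected component of size ≥ 2 (or has a self-loop).
The vertices on cycles are {G, H, I, J, K, L, N, Q} — 8 in total.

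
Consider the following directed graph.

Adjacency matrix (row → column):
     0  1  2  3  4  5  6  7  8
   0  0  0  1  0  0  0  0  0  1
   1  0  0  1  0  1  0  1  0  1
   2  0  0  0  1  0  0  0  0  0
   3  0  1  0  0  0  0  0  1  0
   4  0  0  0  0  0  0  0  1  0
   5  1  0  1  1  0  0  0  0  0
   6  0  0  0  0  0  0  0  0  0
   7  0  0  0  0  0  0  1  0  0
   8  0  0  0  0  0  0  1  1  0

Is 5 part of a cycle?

5 lies on a cycle iff there is a path from 5 back to itself.
Exploring from 5, it never reaches itself; equivalently, its strongly connected component is a singleton.

No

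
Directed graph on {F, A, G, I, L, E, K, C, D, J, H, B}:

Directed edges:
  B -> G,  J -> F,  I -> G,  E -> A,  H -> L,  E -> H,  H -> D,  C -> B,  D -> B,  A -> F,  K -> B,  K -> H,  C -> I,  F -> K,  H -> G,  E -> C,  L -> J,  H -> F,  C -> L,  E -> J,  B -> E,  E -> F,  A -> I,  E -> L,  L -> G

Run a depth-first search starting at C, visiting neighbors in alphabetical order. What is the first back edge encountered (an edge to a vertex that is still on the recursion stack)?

K→B

DFS from C (visiting neighbors in alphabetical order); mark gray on enter, black on exit:
C gray
  B gray
    E gray
      A gray
        F gray
          K gray
            K→B: B is gray → back edge
First back edge: K → B.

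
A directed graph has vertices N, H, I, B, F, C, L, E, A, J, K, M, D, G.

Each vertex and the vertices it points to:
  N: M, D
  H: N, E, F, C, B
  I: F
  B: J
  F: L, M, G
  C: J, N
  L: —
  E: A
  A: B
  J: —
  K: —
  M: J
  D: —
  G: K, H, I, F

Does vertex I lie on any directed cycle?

Yes

I is on a cycle iff I can reach itself via ≥1 edge.
I → F → G → I — yes.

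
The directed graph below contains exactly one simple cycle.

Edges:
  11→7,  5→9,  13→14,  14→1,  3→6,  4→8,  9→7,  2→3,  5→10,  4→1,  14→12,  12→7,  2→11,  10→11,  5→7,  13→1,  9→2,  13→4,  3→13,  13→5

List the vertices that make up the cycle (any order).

DFS with gray/black marking from 3:
3 gray
  13 gray
    4 gray
      1 gray
      1 black
      8 gray
      8 black
    4 black
    13→1: 1 black — skip
    14 gray
      12 gray
        7 gray
        7 black
      12 black
      14→1: 1 black — skip
    14 black
    5 gray
      10 gray
        11 gray
          11→7: 7 black — skip
        11 black
      10 black
      9 gray
        9→7: 7 black — skip
        2 gray
          2→3: 3 is gray → back edge
Back edge closes the cycle 3 → 13 → 5 → 9 → 2 → 3; its vertices are {2, 3, 5, 9, 13}.

2, 3, 5, 9, 13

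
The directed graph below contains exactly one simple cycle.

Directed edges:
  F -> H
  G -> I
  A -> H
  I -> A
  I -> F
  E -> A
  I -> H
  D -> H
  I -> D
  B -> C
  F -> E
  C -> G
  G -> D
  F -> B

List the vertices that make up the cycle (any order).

DFS with gray/black marking from C:
C gray
  G gray
    D gray
      H gray
      H black
    D black
    I gray
      A gray
        A→H: H black — skip
      A black
      I→H: H black — skip
      F gray
        F→H: H black — skip
        E gray
          E→A: A black — skip
        E black
        B gray
          B→C: C is gray → back edge
Back edge closes the cycle C → G → I → F → B → C; its vertices are {B, C, F, G, I}.

B, C, F, G, I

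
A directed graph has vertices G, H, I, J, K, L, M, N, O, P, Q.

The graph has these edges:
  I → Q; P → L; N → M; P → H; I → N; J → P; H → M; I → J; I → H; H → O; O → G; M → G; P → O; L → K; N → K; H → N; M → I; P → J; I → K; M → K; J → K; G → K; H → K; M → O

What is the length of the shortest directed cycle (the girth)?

For each vertex v, BFS finds the shortest path from v back to v.
The shortest such closed walk is J → P → J, length 2.

2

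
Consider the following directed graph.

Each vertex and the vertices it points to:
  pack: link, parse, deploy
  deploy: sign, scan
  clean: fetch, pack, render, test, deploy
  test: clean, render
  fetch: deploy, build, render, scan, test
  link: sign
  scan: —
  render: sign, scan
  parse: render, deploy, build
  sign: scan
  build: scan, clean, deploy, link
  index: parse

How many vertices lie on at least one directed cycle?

6

A vertex is on a directed cycle iff it belongs to a strongly connected component of size ≥ 2 (or has a self-loop).
The vertices on cycles are {pack, test, build, clean, fetch, parse} — 6 in total.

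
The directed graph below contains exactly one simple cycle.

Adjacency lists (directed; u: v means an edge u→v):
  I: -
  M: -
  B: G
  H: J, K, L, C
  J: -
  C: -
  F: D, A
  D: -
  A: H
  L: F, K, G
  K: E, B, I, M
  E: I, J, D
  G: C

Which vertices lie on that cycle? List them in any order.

DFS with gray/black marking from H:
H gray
  J gray
  J black
  K gray
    E gray
      I gray
      I black
      E→J: J black — skip
      D gray
      D black
    E black
    B gray
      G gray
        C gray
        C black
      G black
    B black
    K→I: I black — skip
    M gray
    M black
  K black
  L gray
    F gray
      F→D: D black — skip
      A gray
        A→H: H is gray → back edge
Back edge closes the cycle H → L → F → A → H; its vertices are {A, F, H, L}.

A, F, H, L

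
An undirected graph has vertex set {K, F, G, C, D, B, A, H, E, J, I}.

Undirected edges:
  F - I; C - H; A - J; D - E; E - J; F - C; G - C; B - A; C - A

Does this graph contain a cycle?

No

DFS, tracking each vertex's parent; an edge to a visited non-parent vertex closes a cycle.
Start from J:
visit J (parent –)
  visit A (parent J)
    visit C (parent A)
      visit F (parent C)
        visit I (parent F)
          I–F: parent, skip
        F–C: parent, skip
      visit G (parent C)
        G–C: parent, skip
      visit H (parent C)
        H–C: parent, skip
      C–A: parent, skip
    visit B (parent A)
      B–A: parent, skip
    A–J: parent, skip
  visit E (parent J)
    visit D (parent E)
      D–E: parent, skip
    E–J: parent, skip
visit K (parent –)
No non-parent visited neighbor found — the graph is a forest.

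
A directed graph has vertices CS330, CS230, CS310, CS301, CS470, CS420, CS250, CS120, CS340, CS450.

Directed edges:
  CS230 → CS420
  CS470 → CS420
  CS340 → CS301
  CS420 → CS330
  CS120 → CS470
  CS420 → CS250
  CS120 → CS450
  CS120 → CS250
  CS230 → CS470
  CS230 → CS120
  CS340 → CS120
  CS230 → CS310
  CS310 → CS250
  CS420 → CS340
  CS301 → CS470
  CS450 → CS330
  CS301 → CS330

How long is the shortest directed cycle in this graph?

For each vertex v, BFS finds the shortest path from v back to v.
The shortest such closed walk is CS120 → CS470 → CS420 → CS340 → CS120, length 4.

4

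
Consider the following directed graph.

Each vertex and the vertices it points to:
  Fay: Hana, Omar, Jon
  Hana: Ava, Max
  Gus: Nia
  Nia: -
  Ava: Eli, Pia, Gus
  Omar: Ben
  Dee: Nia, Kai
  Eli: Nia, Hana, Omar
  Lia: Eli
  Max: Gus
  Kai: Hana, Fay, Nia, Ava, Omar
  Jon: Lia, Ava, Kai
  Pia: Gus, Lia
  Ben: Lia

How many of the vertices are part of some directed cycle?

10

A vertex is on a directed cycle iff it belongs to a strongly connected component of size ≥ 2 (or has a self-loop).
The vertices on cycles are {Ava, Ben, Eli, Fay, Jon, Kai, Lia, Pia, Hana, Omar} — 10 in total.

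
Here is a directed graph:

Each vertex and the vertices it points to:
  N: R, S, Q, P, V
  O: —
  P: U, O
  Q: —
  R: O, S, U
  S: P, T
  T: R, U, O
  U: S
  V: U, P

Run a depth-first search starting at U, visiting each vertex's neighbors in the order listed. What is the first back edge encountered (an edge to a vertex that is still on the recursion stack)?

DFS from U (visiting each vertex's neighbors in the order listed); mark gray on enter, black on exit:
U gray
  S gray
    P gray
      P→U: U is gray → back edge
First back edge: P → U.

P->U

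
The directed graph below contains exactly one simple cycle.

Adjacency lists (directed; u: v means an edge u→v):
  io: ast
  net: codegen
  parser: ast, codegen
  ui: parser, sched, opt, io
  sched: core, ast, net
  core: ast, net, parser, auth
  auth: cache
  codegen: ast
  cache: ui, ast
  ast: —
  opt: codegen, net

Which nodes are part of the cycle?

ui, auth, core, cache, sched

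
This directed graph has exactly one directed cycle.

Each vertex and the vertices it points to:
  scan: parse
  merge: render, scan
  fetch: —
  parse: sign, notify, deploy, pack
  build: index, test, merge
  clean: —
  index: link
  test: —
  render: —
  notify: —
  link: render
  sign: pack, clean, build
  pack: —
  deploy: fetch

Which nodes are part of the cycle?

DFS with gray/black marking from parse:
parse gray
  sign gray
    pack gray
    pack black
    clean gray
    clean black
    build gray
      index gray
        link gray
          render gray
          render black
        link black
      index black
      test gray
      test black
      merge gray
        merge→render: render black — skip
        scan gray
          scan→parse: parse is gray → back edge
Back edge closes the cycle parse → sign → build → merge → scan → parse; its vertices are {scan, sign, build, merge, parse}.

scan, sign, build, merge, parse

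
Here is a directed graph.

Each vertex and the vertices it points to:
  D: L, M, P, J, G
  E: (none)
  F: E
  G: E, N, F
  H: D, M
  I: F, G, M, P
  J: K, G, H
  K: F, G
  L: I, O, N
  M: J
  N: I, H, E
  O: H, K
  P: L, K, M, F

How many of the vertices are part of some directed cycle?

11

A vertex is on a directed cycle iff it belongs to a strongly connected component of size ≥ 2 (or has a self-loop).
The vertices on cycles are {D, G, H, I, J, K, L, M, N, O, P} — 11 in total.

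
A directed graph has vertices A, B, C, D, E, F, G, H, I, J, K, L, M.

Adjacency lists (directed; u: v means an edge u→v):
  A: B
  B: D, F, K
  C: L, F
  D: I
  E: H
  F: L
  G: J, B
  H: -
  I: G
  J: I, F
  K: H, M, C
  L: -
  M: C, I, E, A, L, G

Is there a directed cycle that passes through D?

Yes

D is on a cycle iff D can reach itself via ≥1 edge.
D → I → G → B → D — yes.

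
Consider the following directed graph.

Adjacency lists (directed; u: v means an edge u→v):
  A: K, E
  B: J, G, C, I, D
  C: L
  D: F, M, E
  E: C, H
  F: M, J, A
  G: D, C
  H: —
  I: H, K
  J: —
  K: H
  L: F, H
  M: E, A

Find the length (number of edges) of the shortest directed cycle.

For each vertex v, BFS finds the shortest path from v back to v.
The shortest such closed walk is F → M → E → C → L → F, length 5.

5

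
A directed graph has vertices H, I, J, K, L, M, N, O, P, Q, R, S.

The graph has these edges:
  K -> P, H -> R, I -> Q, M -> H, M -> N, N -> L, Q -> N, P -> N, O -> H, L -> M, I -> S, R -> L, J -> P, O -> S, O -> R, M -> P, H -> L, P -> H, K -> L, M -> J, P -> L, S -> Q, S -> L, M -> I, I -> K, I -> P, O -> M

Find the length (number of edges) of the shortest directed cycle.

3

For each vertex v, BFS finds the shortest path from v back to v.
The shortest such closed walk is H → L → M → H, length 3.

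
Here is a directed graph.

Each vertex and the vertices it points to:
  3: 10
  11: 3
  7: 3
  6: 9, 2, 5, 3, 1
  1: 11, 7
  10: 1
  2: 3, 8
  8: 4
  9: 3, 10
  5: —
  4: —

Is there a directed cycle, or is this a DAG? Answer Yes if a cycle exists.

Yes

DFS with white/gray/black marking, starting from 1:
1 gray
  11 gray
    3 gray
      10 gray
        10→1: 1 is gray → back edge
Back edge found, so a cycle exists: 1 → 11 → 3 → 10 → 1.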